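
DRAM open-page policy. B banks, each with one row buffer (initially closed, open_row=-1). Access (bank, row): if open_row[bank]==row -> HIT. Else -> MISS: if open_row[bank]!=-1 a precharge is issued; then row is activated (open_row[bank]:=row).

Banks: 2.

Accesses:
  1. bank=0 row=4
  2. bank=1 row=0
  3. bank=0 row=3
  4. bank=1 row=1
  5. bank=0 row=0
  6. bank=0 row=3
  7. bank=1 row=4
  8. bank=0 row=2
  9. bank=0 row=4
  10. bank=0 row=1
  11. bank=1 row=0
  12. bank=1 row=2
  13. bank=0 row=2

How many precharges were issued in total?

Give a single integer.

Acc 1: bank0 row4 -> MISS (open row4); precharges=0
Acc 2: bank1 row0 -> MISS (open row0); precharges=0
Acc 3: bank0 row3 -> MISS (open row3); precharges=1
Acc 4: bank1 row1 -> MISS (open row1); precharges=2
Acc 5: bank0 row0 -> MISS (open row0); precharges=3
Acc 6: bank0 row3 -> MISS (open row3); precharges=4
Acc 7: bank1 row4 -> MISS (open row4); precharges=5
Acc 8: bank0 row2 -> MISS (open row2); precharges=6
Acc 9: bank0 row4 -> MISS (open row4); precharges=7
Acc 10: bank0 row1 -> MISS (open row1); precharges=8
Acc 11: bank1 row0 -> MISS (open row0); precharges=9
Acc 12: bank1 row2 -> MISS (open row2); precharges=10
Acc 13: bank0 row2 -> MISS (open row2); precharges=11

Answer: 11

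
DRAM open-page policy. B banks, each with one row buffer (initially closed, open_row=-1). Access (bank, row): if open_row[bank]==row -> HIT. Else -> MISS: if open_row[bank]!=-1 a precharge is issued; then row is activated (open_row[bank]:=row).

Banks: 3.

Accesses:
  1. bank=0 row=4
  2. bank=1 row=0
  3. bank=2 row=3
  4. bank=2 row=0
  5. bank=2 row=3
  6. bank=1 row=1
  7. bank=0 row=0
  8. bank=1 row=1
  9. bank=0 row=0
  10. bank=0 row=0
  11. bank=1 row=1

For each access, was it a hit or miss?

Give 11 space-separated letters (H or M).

Answer: M M M M M M M H H H H

Derivation:
Acc 1: bank0 row4 -> MISS (open row4); precharges=0
Acc 2: bank1 row0 -> MISS (open row0); precharges=0
Acc 3: bank2 row3 -> MISS (open row3); precharges=0
Acc 4: bank2 row0 -> MISS (open row0); precharges=1
Acc 5: bank2 row3 -> MISS (open row3); precharges=2
Acc 6: bank1 row1 -> MISS (open row1); precharges=3
Acc 7: bank0 row0 -> MISS (open row0); precharges=4
Acc 8: bank1 row1 -> HIT
Acc 9: bank0 row0 -> HIT
Acc 10: bank0 row0 -> HIT
Acc 11: bank1 row1 -> HIT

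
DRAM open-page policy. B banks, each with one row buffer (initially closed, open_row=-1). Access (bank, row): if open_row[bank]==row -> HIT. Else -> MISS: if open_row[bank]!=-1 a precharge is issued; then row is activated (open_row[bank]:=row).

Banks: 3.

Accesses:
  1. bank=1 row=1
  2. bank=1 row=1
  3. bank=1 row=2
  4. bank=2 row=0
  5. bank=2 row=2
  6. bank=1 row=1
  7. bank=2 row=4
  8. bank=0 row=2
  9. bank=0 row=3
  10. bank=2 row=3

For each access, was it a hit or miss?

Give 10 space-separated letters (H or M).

Acc 1: bank1 row1 -> MISS (open row1); precharges=0
Acc 2: bank1 row1 -> HIT
Acc 3: bank1 row2 -> MISS (open row2); precharges=1
Acc 4: bank2 row0 -> MISS (open row0); precharges=1
Acc 5: bank2 row2 -> MISS (open row2); precharges=2
Acc 6: bank1 row1 -> MISS (open row1); precharges=3
Acc 7: bank2 row4 -> MISS (open row4); precharges=4
Acc 8: bank0 row2 -> MISS (open row2); precharges=4
Acc 9: bank0 row3 -> MISS (open row3); precharges=5
Acc 10: bank2 row3 -> MISS (open row3); precharges=6

Answer: M H M M M M M M M M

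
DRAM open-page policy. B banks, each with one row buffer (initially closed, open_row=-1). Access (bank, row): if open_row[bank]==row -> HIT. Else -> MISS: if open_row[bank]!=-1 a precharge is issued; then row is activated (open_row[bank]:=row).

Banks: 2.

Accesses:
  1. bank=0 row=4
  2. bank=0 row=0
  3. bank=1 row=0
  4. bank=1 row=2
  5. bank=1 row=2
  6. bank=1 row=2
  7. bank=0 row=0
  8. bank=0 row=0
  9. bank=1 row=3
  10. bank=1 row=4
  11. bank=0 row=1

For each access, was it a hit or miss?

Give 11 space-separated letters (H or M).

Acc 1: bank0 row4 -> MISS (open row4); precharges=0
Acc 2: bank0 row0 -> MISS (open row0); precharges=1
Acc 3: bank1 row0 -> MISS (open row0); precharges=1
Acc 4: bank1 row2 -> MISS (open row2); precharges=2
Acc 5: bank1 row2 -> HIT
Acc 6: bank1 row2 -> HIT
Acc 7: bank0 row0 -> HIT
Acc 8: bank0 row0 -> HIT
Acc 9: bank1 row3 -> MISS (open row3); precharges=3
Acc 10: bank1 row4 -> MISS (open row4); precharges=4
Acc 11: bank0 row1 -> MISS (open row1); precharges=5

Answer: M M M M H H H H M M M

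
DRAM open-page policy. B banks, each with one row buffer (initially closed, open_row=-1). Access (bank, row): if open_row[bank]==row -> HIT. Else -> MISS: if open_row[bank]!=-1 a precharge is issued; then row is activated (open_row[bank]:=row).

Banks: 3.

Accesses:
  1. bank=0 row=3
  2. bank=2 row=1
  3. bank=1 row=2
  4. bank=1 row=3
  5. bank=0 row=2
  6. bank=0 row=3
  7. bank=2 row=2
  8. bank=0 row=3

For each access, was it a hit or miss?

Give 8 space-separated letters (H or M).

Acc 1: bank0 row3 -> MISS (open row3); precharges=0
Acc 2: bank2 row1 -> MISS (open row1); precharges=0
Acc 3: bank1 row2 -> MISS (open row2); precharges=0
Acc 4: bank1 row3 -> MISS (open row3); precharges=1
Acc 5: bank0 row2 -> MISS (open row2); precharges=2
Acc 6: bank0 row3 -> MISS (open row3); precharges=3
Acc 7: bank2 row2 -> MISS (open row2); precharges=4
Acc 8: bank0 row3 -> HIT

Answer: M M M M M M M H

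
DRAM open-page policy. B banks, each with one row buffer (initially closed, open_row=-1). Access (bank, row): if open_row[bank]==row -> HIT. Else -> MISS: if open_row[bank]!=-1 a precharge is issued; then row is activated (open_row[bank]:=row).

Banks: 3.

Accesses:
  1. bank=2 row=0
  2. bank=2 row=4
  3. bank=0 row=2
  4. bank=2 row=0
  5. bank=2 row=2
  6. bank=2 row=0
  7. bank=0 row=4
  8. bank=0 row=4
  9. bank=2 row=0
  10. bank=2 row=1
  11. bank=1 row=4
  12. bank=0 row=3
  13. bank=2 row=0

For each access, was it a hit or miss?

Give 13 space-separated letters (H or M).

Acc 1: bank2 row0 -> MISS (open row0); precharges=0
Acc 2: bank2 row4 -> MISS (open row4); precharges=1
Acc 3: bank0 row2 -> MISS (open row2); precharges=1
Acc 4: bank2 row0 -> MISS (open row0); precharges=2
Acc 5: bank2 row2 -> MISS (open row2); precharges=3
Acc 6: bank2 row0 -> MISS (open row0); precharges=4
Acc 7: bank0 row4 -> MISS (open row4); precharges=5
Acc 8: bank0 row4 -> HIT
Acc 9: bank2 row0 -> HIT
Acc 10: bank2 row1 -> MISS (open row1); precharges=6
Acc 11: bank1 row4 -> MISS (open row4); precharges=6
Acc 12: bank0 row3 -> MISS (open row3); precharges=7
Acc 13: bank2 row0 -> MISS (open row0); precharges=8

Answer: M M M M M M M H H M M M M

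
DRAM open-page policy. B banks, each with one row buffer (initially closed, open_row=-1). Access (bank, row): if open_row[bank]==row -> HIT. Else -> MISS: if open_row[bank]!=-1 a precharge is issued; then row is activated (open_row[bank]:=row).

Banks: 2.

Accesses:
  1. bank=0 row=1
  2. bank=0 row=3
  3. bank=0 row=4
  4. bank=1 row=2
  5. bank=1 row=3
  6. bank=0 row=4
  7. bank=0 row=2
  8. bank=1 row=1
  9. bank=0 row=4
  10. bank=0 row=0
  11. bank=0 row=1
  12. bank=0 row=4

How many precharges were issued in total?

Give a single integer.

Answer: 9

Derivation:
Acc 1: bank0 row1 -> MISS (open row1); precharges=0
Acc 2: bank0 row3 -> MISS (open row3); precharges=1
Acc 3: bank0 row4 -> MISS (open row4); precharges=2
Acc 4: bank1 row2 -> MISS (open row2); precharges=2
Acc 5: bank1 row3 -> MISS (open row3); precharges=3
Acc 6: bank0 row4 -> HIT
Acc 7: bank0 row2 -> MISS (open row2); precharges=4
Acc 8: bank1 row1 -> MISS (open row1); precharges=5
Acc 9: bank0 row4 -> MISS (open row4); precharges=6
Acc 10: bank0 row0 -> MISS (open row0); precharges=7
Acc 11: bank0 row1 -> MISS (open row1); precharges=8
Acc 12: bank0 row4 -> MISS (open row4); precharges=9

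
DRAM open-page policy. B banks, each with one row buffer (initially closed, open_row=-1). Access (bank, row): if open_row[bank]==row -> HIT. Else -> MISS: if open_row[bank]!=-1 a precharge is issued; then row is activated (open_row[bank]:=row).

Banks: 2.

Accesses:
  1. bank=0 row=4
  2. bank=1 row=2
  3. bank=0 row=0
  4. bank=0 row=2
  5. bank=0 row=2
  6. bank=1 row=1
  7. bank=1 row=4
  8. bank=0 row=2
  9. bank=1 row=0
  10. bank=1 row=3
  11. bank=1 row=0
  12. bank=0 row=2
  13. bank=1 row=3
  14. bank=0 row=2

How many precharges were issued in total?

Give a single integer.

Acc 1: bank0 row4 -> MISS (open row4); precharges=0
Acc 2: bank1 row2 -> MISS (open row2); precharges=0
Acc 3: bank0 row0 -> MISS (open row0); precharges=1
Acc 4: bank0 row2 -> MISS (open row2); precharges=2
Acc 5: bank0 row2 -> HIT
Acc 6: bank1 row1 -> MISS (open row1); precharges=3
Acc 7: bank1 row4 -> MISS (open row4); precharges=4
Acc 8: bank0 row2 -> HIT
Acc 9: bank1 row0 -> MISS (open row0); precharges=5
Acc 10: bank1 row3 -> MISS (open row3); precharges=6
Acc 11: bank1 row0 -> MISS (open row0); precharges=7
Acc 12: bank0 row2 -> HIT
Acc 13: bank1 row3 -> MISS (open row3); precharges=8
Acc 14: bank0 row2 -> HIT

Answer: 8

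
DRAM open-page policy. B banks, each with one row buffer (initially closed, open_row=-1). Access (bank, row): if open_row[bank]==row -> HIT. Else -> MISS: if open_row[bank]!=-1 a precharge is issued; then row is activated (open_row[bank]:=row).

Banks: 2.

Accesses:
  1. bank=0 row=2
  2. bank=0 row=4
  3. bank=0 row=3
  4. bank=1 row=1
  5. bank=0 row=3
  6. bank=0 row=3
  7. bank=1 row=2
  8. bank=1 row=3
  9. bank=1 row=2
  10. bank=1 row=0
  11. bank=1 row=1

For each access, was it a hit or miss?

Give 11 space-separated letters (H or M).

Answer: M M M M H H M M M M M

Derivation:
Acc 1: bank0 row2 -> MISS (open row2); precharges=0
Acc 2: bank0 row4 -> MISS (open row4); precharges=1
Acc 3: bank0 row3 -> MISS (open row3); precharges=2
Acc 4: bank1 row1 -> MISS (open row1); precharges=2
Acc 5: bank0 row3 -> HIT
Acc 6: bank0 row3 -> HIT
Acc 7: bank1 row2 -> MISS (open row2); precharges=3
Acc 8: bank1 row3 -> MISS (open row3); precharges=4
Acc 9: bank1 row2 -> MISS (open row2); precharges=5
Acc 10: bank1 row0 -> MISS (open row0); precharges=6
Acc 11: bank1 row1 -> MISS (open row1); precharges=7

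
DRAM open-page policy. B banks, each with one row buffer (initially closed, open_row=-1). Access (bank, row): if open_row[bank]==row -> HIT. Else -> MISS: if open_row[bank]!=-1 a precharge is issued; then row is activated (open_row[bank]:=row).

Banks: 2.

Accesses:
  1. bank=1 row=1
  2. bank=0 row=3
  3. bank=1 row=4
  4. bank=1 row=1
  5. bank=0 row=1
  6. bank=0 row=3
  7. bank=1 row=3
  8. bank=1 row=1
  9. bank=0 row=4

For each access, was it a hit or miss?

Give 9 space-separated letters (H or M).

Answer: M M M M M M M M M

Derivation:
Acc 1: bank1 row1 -> MISS (open row1); precharges=0
Acc 2: bank0 row3 -> MISS (open row3); precharges=0
Acc 3: bank1 row4 -> MISS (open row4); precharges=1
Acc 4: bank1 row1 -> MISS (open row1); precharges=2
Acc 5: bank0 row1 -> MISS (open row1); precharges=3
Acc 6: bank0 row3 -> MISS (open row3); precharges=4
Acc 7: bank1 row3 -> MISS (open row3); precharges=5
Acc 8: bank1 row1 -> MISS (open row1); precharges=6
Acc 9: bank0 row4 -> MISS (open row4); precharges=7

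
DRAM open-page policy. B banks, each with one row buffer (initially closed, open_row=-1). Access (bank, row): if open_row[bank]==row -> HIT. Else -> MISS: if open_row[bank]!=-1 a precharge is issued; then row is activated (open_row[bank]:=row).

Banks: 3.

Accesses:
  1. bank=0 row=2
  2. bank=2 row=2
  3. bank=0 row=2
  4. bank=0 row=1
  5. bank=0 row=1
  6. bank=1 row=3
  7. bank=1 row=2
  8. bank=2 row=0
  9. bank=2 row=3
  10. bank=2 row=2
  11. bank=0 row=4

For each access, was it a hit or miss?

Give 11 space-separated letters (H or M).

Answer: M M H M H M M M M M M

Derivation:
Acc 1: bank0 row2 -> MISS (open row2); precharges=0
Acc 2: bank2 row2 -> MISS (open row2); precharges=0
Acc 3: bank0 row2 -> HIT
Acc 4: bank0 row1 -> MISS (open row1); precharges=1
Acc 5: bank0 row1 -> HIT
Acc 6: bank1 row3 -> MISS (open row3); precharges=1
Acc 7: bank1 row2 -> MISS (open row2); precharges=2
Acc 8: bank2 row0 -> MISS (open row0); precharges=3
Acc 9: bank2 row3 -> MISS (open row3); precharges=4
Acc 10: bank2 row2 -> MISS (open row2); precharges=5
Acc 11: bank0 row4 -> MISS (open row4); precharges=6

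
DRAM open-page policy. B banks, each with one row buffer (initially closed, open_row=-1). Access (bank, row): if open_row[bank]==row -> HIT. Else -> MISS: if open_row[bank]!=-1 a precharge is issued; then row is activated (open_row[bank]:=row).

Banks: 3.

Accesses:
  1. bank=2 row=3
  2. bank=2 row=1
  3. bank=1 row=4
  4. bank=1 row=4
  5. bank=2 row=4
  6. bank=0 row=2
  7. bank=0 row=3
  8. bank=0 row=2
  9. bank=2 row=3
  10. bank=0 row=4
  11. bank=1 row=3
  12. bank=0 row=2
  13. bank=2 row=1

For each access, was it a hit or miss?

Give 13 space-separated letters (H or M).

Acc 1: bank2 row3 -> MISS (open row3); precharges=0
Acc 2: bank2 row1 -> MISS (open row1); precharges=1
Acc 3: bank1 row4 -> MISS (open row4); precharges=1
Acc 4: bank1 row4 -> HIT
Acc 5: bank2 row4 -> MISS (open row4); precharges=2
Acc 6: bank0 row2 -> MISS (open row2); precharges=2
Acc 7: bank0 row3 -> MISS (open row3); precharges=3
Acc 8: bank0 row2 -> MISS (open row2); precharges=4
Acc 9: bank2 row3 -> MISS (open row3); precharges=5
Acc 10: bank0 row4 -> MISS (open row4); precharges=6
Acc 11: bank1 row3 -> MISS (open row3); precharges=7
Acc 12: bank0 row2 -> MISS (open row2); precharges=8
Acc 13: bank2 row1 -> MISS (open row1); precharges=9

Answer: M M M H M M M M M M M M M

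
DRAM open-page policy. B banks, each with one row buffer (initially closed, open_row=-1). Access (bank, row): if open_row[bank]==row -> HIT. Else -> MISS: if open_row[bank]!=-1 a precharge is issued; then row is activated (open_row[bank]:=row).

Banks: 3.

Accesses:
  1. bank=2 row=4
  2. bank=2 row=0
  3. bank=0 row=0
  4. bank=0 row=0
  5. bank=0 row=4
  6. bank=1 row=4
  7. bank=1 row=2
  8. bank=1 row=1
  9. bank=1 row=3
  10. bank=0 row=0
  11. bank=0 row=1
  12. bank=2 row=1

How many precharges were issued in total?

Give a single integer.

Acc 1: bank2 row4 -> MISS (open row4); precharges=0
Acc 2: bank2 row0 -> MISS (open row0); precharges=1
Acc 3: bank0 row0 -> MISS (open row0); precharges=1
Acc 4: bank0 row0 -> HIT
Acc 5: bank0 row4 -> MISS (open row4); precharges=2
Acc 6: bank1 row4 -> MISS (open row4); precharges=2
Acc 7: bank1 row2 -> MISS (open row2); precharges=3
Acc 8: bank1 row1 -> MISS (open row1); precharges=4
Acc 9: bank1 row3 -> MISS (open row3); precharges=5
Acc 10: bank0 row0 -> MISS (open row0); precharges=6
Acc 11: bank0 row1 -> MISS (open row1); precharges=7
Acc 12: bank2 row1 -> MISS (open row1); precharges=8

Answer: 8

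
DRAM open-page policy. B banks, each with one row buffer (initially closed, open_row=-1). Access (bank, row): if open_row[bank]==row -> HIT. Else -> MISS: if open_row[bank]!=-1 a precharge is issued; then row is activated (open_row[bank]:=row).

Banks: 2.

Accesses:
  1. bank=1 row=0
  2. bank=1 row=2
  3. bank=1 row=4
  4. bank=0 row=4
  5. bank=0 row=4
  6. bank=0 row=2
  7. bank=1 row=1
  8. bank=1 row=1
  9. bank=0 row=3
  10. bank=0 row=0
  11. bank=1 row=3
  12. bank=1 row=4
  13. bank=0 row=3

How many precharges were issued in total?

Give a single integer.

Acc 1: bank1 row0 -> MISS (open row0); precharges=0
Acc 2: bank1 row2 -> MISS (open row2); precharges=1
Acc 3: bank1 row4 -> MISS (open row4); precharges=2
Acc 4: bank0 row4 -> MISS (open row4); precharges=2
Acc 5: bank0 row4 -> HIT
Acc 6: bank0 row2 -> MISS (open row2); precharges=3
Acc 7: bank1 row1 -> MISS (open row1); precharges=4
Acc 8: bank1 row1 -> HIT
Acc 9: bank0 row3 -> MISS (open row3); precharges=5
Acc 10: bank0 row0 -> MISS (open row0); precharges=6
Acc 11: bank1 row3 -> MISS (open row3); precharges=7
Acc 12: bank1 row4 -> MISS (open row4); precharges=8
Acc 13: bank0 row3 -> MISS (open row3); precharges=9

Answer: 9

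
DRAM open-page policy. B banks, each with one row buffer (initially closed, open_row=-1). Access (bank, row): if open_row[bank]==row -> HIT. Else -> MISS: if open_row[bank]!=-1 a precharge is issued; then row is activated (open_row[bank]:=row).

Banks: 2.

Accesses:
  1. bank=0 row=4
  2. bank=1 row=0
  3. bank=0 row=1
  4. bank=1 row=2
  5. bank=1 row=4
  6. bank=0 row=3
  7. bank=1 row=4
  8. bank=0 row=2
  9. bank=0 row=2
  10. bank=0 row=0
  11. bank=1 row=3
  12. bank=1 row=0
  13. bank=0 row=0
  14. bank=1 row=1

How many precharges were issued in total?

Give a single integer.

Answer: 9

Derivation:
Acc 1: bank0 row4 -> MISS (open row4); precharges=0
Acc 2: bank1 row0 -> MISS (open row0); precharges=0
Acc 3: bank0 row1 -> MISS (open row1); precharges=1
Acc 4: bank1 row2 -> MISS (open row2); precharges=2
Acc 5: bank1 row4 -> MISS (open row4); precharges=3
Acc 6: bank0 row3 -> MISS (open row3); precharges=4
Acc 7: bank1 row4 -> HIT
Acc 8: bank0 row2 -> MISS (open row2); precharges=5
Acc 9: bank0 row2 -> HIT
Acc 10: bank0 row0 -> MISS (open row0); precharges=6
Acc 11: bank1 row3 -> MISS (open row3); precharges=7
Acc 12: bank1 row0 -> MISS (open row0); precharges=8
Acc 13: bank0 row0 -> HIT
Acc 14: bank1 row1 -> MISS (open row1); precharges=9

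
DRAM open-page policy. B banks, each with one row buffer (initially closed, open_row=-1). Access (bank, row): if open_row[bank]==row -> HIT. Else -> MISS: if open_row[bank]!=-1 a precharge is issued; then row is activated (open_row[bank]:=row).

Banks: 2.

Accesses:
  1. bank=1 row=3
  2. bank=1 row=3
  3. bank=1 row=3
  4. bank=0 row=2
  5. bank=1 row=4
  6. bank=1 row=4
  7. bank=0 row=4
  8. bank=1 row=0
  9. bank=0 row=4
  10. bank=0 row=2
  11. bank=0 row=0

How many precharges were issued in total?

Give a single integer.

Answer: 5

Derivation:
Acc 1: bank1 row3 -> MISS (open row3); precharges=0
Acc 2: bank1 row3 -> HIT
Acc 3: bank1 row3 -> HIT
Acc 4: bank0 row2 -> MISS (open row2); precharges=0
Acc 5: bank1 row4 -> MISS (open row4); precharges=1
Acc 6: bank1 row4 -> HIT
Acc 7: bank0 row4 -> MISS (open row4); precharges=2
Acc 8: bank1 row0 -> MISS (open row0); precharges=3
Acc 9: bank0 row4 -> HIT
Acc 10: bank0 row2 -> MISS (open row2); precharges=4
Acc 11: bank0 row0 -> MISS (open row0); precharges=5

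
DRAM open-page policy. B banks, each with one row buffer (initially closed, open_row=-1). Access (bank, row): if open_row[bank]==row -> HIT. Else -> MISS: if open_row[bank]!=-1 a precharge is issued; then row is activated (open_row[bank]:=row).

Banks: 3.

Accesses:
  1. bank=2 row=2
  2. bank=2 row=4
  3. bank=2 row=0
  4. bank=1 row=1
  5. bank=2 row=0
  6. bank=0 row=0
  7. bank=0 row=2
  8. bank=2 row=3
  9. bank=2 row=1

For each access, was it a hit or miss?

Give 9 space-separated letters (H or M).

Acc 1: bank2 row2 -> MISS (open row2); precharges=0
Acc 2: bank2 row4 -> MISS (open row4); precharges=1
Acc 3: bank2 row0 -> MISS (open row0); precharges=2
Acc 4: bank1 row1 -> MISS (open row1); precharges=2
Acc 5: bank2 row0 -> HIT
Acc 6: bank0 row0 -> MISS (open row0); precharges=2
Acc 7: bank0 row2 -> MISS (open row2); precharges=3
Acc 8: bank2 row3 -> MISS (open row3); precharges=4
Acc 9: bank2 row1 -> MISS (open row1); precharges=5

Answer: M M M M H M M M M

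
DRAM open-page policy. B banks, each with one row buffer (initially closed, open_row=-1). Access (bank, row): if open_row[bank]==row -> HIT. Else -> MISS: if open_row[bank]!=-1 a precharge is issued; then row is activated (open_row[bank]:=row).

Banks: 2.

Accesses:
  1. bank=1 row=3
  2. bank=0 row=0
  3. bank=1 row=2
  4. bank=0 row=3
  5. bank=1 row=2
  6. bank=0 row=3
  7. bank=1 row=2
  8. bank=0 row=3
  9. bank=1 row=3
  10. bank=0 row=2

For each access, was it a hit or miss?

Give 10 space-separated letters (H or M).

Acc 1: bank1 row3 -> MISS (open row3); precharges=0
Acc 2: bank0 row0 -> MISS (open row0); precharges=0
Acc 3: bank1 row2 -> MISS (open row2); precharges=1
Acc 4: bank0 row3 -> MISS (open row3); precharges=2
Acc 5: bank1 row2 -> HIT
Acc 6: bank0 row3 -> HIT
Acc 7: bank1 row2 -> HIT
Acc 8: bank0 row3 -> HIT
Acc 9: bank1 row3 -> MISS (open row3); precharges=3
Acc 10: bank0 row2 -> MISS (open row2); precharges=4

Answer: M M M M H H H H M M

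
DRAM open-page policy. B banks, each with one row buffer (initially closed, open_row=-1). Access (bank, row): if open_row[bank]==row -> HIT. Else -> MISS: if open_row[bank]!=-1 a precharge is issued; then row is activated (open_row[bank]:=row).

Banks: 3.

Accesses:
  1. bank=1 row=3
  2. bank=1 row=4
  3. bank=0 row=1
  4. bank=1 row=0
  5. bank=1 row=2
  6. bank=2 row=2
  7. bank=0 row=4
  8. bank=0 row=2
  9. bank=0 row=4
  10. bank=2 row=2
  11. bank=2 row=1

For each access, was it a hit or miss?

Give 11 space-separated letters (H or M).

Acc 1: bank1 row3 -> MISS (open row3); precharges=0
Acc 2: bank1 row4 -> MISS (open row4); precharges=1
Acc 3: bank0 row1 -> MISS (open row1); precharges=1
Acc 4: bank1 row0 -> MISS (open row0); precharges=2
Acc 5: bank1 row2 -> MISS (open row2); precharges=3
Acc 6: bank2 row2 -> MISS (open row2); precharges=3
Acc 7: bank0 row4 -> MISS (open row4); precharges=4
Acc 8: bank0 row2 -> MISS (open row2); precharges=5
Acc 9: bank0 row4 -> MISS (open row4); precharges=6
Acc 10: bank2 row2 -> HIT
Acc 11: bank2 row1 -> MISS (open row1); precharges=7

Answer: M M M M M M M M M H M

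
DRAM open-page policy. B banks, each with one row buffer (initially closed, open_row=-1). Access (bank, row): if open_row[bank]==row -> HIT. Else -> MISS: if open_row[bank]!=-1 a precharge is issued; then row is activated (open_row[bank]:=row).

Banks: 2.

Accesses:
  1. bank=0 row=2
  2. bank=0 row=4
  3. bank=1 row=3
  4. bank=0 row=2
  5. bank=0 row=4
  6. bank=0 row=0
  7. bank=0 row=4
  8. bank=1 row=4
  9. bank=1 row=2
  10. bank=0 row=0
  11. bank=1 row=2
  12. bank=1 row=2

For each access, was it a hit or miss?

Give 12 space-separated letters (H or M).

Acc 1: bank0 row2 -> MISS (open row2); precharges=0
Acc 2: bank0 row4 -> MISS (open row4); precharges=1
Acc 3: bank1 row3 -> MISS (open row3); precharges=1
Acc 4: bank0 row2 -> MISS (open row2); precharges=2
Acc 5: bank0 row4 -> MISS (open row4); precharges=3
Acc 6: bank0 row0 -> MISS (open row0); precharges=4
Acc 7: bank0 row4 -> MISS (open row4); precharges=5
Acc 8: bank1 row4 -> MISS (open row4); precharges=6
Acc 9: bank1 row2 -> MISS (open row2); precharges=7
Acc 10: bank0 row0 -> MISS (open row0); precharges=8
Acc 11: bank1 row2 -> HIT
Acc 12: bank1 row2 -> HIT

Answer: M M M M M M M M M M H H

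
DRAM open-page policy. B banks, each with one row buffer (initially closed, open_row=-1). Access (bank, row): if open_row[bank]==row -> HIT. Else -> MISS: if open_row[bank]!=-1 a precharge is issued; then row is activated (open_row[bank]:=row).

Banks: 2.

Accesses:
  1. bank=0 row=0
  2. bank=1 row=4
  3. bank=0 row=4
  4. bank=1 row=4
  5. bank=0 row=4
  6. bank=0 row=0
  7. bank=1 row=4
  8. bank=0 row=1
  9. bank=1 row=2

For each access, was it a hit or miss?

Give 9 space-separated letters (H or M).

Answer: M M M H H M H M M

Derivation:
Acc 1: bank0 row0 -> MISS (open row0); precharges=0
Acc 2: bank1 row4 -> MISS (open row4); precharges=0
Acc 3: bank0 row4 -> MISS (open row4); precharges=1
Acc 4: bank1 row4 -> HIT
Acc 5: bank0 row4 -> HIT
Acc 6: bank0 row0 -> MISS (open row0); precharges=2
Acc 7: bank1 row4 -> HIT
Acc 8: bank0 row1 -> MISS (open row1); precharges=3
Acc 9: bank1 row2 -> MISS (open row2); precharges=4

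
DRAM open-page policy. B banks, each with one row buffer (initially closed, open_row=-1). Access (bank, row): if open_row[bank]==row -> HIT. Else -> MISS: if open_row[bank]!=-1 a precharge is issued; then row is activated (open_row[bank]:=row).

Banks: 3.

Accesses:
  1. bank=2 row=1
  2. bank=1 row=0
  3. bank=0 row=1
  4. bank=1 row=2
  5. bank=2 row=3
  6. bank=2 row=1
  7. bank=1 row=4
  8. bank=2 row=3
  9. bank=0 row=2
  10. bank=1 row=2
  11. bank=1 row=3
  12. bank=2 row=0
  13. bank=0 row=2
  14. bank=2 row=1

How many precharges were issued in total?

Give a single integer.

Acc 1: bank2 row1 -> MISS (open row1); precharges=0
Acc 2: bank1 row0 -> MISS (open row0); precharges=0
Acc 3: bank0 row1 -> MISS (open row1); precharges=0
Acc 4: bank1 row2 -> MISS (open row2); precharges=1
Acc 5: bank2 row3 -> MISS (open row3); precharges=2
Acc 6: bank2 row1 -> MISS (open row1); precharges=3
Acc 7: bank1 row4 -> MISS (open row4); precharges=4
Acc 8: bank2 row3 -> MISS (open row3); precharges=5
Acc 9: bank0 row2 -> MISS (open row2); precharges=6
Acc 10: bank1 row2 -> MISS (open row2); precharges=7
Acc 11: bank1 row3 -> MISS (open row3); precharges=8
Acc 12: bank2 row0 -> MISS (open row0); precharges=9
Acc 13: bank0 row2 -> HIT
Acc 14: bank2 row1 -> MISS (open row1); precharges=10

Answer: 10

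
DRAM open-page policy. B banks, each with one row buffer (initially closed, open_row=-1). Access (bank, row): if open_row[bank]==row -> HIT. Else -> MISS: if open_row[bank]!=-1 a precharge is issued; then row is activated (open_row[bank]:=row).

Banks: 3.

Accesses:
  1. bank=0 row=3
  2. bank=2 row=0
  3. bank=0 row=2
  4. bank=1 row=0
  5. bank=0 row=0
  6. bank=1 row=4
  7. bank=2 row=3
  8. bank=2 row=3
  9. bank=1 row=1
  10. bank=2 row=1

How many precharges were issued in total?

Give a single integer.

Acc 1: bank0 row3 -> MISS (open row3); precharges=0
Acc 2: bank2 row0 -> MISS (open row0); precharges=0
Acc 3: bank0 row2 -> MISS (open row2); precharges=1
Acc 4: bank1 row0 -> MISS (open row0); precharges=1
Acc 5: bank0 row0 -> MISS (open row0); precharges=2
Acc 6: bank1 row4 -> MISS (open row4); precharges=3
Acc 7: bank2 row3 -> MISS (open row3); precharges=4
Acc 8: bank2 row3 -> HIT
Acc 9: bank1 row1 -> MISS (open row1); precharges=5
Acc 10: bank2 row1 -> MISS (open row1); precharges=6

Answer: 6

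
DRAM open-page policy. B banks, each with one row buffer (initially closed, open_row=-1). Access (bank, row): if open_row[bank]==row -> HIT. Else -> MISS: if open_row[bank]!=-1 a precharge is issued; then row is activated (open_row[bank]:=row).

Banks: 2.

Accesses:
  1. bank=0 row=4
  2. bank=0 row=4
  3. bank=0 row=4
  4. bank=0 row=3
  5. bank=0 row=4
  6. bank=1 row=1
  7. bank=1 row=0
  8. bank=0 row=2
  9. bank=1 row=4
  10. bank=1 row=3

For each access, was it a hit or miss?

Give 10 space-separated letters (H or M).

Answer: M H H M M M M M M M

Derivation:
Acc 1: bank0 row4 -> MISS (open row4); precharges=0
Acc 2: bank0 row4 -> HIT
Acc 3: bank0 row4 -> HIT
Acc 4: bank0 row3 -> MISS (open row3); precharges=1
Acc 5: bank0 row4 -> MISS (open row4); precharges=2
Acc 6: bank1 row1 -> MISS (open row1); precharges=2
Acc 7: bank1 row0 -> MISS (open row0); precharges=3
Acc 8: bank0 row2 -> MISS (open row2); precharges=4
Acc 9: bank1 row4 -> MISS (open row4); precharges=5
Acc 10: bank1 row3 -> MISS (open row3); precharges=6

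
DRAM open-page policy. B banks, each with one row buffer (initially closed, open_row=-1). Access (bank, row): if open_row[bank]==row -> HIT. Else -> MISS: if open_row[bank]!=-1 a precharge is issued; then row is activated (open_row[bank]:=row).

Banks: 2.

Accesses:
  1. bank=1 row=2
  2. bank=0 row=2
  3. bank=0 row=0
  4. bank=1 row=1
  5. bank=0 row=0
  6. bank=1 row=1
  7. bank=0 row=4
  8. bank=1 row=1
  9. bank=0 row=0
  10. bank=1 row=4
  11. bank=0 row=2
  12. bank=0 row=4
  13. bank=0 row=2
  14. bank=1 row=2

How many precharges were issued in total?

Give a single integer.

Answer: 9

Derivation:
Acc 1: bank1 row2 -> MISS (open row2); precharges=0
Acc 2: bank0 row2 -> MISS (open row2); precharges=0
Acc 3: bank0 row0 -> MISS (open row0); precharges=1
Acc 4: bank1 row1 -> MISS (open row1); precharges=2
Acc 5: bank0 row0 -> HIT
Acc 6: bank1 row1 -> HIT
Acc 7: bank0 row4 -> MISS (open row4); precharges=3
Acc 8: bank1 row1 -> HIT
Acc 9: bank0 row0 -> MISS (open row0); precharges=4
Acc 10: bank1 row4 -> MISS (open row4); precharges=5
Acc 11: bank0 row2 -> MISS (open row2); precharges=6
Acc 12: bank0 row4 -> MISS (open row4); precharges=7
Acc 13: bank0 row2 -> MISS (open row2); precharges=8
Acc 14: bank1 row2 -> MISS (open row2); precharges=9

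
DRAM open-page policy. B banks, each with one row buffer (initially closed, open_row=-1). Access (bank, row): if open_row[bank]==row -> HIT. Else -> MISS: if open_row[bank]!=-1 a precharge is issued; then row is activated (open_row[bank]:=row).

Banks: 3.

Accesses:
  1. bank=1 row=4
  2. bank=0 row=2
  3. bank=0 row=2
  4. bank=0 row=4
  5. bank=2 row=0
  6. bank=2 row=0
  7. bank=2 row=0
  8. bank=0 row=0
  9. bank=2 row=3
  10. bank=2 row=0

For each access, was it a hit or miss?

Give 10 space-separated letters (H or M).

Answer: M M H M M H H M M M

Derivation:
Acc 1: bank1 row4 -> MISS (open row4); precharges=0
Acc 2: bank0 row2 -> MISS (open row2); precharges=0
Acc 3: bank0 row2 -> HIT
Acc 4: bank0 row4 -> MISS (open row4); precharges=1
Acc 5: bank2 row0 -> MISS (open row0); precharges=1
Acc 6: bank2 row0 -> HIT
Acc 7: bank2 row0 -> HIT
Acc 8: bank0 row0 -> MISS (open row0); precharges=2
Acc 9: bank2 row3 -> MISS (open row3); precharges=3
Acc 10: bank2 row0 -> MISS (open row0); precharges=4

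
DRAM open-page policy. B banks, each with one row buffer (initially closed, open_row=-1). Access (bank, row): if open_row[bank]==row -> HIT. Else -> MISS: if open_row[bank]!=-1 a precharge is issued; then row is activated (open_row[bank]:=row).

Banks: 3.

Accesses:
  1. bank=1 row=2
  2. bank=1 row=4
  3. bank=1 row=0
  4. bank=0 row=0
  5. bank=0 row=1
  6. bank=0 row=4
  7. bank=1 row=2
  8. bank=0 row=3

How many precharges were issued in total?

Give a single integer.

Answer: 6

Derivation:
Acc 1: bank1 row2 -> MISS (open row2); precharges=0
Acc 2: bank1 row4 -> MISS (open row4); precharges=1
Acc 3: bank1 row0 -> MISS (open row0); precharges=2
Acc 4: bank0 row0 -> MISS (open row0); precharges=2
Acc 5: bank0 row1 -> MISS (open row1); precharges=3
Acc 6: bank0 row4 -> MISS (open row4); precharges=4
Acc 7: bank1 row2 -> MISS (open row2); precharges=5
Acc 8: bank0 row3 -> MISS (open row3); precharges=6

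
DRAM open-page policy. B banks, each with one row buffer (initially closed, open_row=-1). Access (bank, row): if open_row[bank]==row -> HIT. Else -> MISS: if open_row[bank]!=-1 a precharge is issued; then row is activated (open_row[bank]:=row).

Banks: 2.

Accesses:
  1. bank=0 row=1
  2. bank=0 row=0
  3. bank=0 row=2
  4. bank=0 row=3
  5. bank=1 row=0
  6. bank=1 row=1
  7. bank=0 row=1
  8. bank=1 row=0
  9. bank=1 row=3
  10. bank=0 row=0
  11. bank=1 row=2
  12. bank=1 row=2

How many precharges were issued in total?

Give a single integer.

Answer: 9

Derivation:
Acc 1: bank0 row1 -> MISS (open row1); precharges=0
Acc 2: bank0 row0 -> MISS (open row0); precharges=1
Acc 3: bank0 row2 -> MISS (open row2); precharges=2
Acc 4: bank0 row3 -> MISS (open row3); precharges=3
Acc 5: bank1 row0 -> MISS (open row0); precharges=3
Acc 6: bank1 row1 -> MISS (open row1); precharges=4
Acc 7: bank0 row1 -> MISS (open row1); precharges=5
Acc 8: bank1 row0 -> MISS (open row0); precharges=6
Acc 9: bank1 row3 -> MISS (open row3); precharges=7
Acc 10: bank0 row0 -> MISS (open row0); precharges=8
Acc 11: bank1 row2 -> MISS (open row2); precharges=9
Acc 12: bank1 row2 -> HIT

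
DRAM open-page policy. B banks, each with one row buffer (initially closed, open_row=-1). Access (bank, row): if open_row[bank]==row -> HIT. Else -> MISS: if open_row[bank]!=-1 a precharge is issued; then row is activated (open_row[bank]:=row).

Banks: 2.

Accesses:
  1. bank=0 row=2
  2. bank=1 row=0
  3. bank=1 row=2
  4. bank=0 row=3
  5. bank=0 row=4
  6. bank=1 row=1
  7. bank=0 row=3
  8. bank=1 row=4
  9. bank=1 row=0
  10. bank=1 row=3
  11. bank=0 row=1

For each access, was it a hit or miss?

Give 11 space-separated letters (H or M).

Acc 1: bank0 row2 -> MISS (open row2); precharges=0
Acc 2: bank1 row0 -> MISS (open row0); precharges=0
Acc 3: bank1 row2 -> MISS (open row2); precharges=1
Acc 4: bank0 row3 -> MISS (open row3); precharges=2
Acc 5: bank0 row4 -> MISS (open row4); precharges=3
Acc 6: bank1 row1 -> MISS (open row1); precharges=4
Acc 7: bank0 row3 -> MISS (open row3); precharges=5
Acc 8: bank1 row4 -> MISS (open row4); precharges=6
Acc 9: bank1 row0 -> MISS (open row0); precharges=7
Acc 10: bank1 row3 -> MISS (open row3); precharges=8
Acc 11: bank0 row1 -> MISS (open row1); precharges=9

Answer: M M M M M M M M M M M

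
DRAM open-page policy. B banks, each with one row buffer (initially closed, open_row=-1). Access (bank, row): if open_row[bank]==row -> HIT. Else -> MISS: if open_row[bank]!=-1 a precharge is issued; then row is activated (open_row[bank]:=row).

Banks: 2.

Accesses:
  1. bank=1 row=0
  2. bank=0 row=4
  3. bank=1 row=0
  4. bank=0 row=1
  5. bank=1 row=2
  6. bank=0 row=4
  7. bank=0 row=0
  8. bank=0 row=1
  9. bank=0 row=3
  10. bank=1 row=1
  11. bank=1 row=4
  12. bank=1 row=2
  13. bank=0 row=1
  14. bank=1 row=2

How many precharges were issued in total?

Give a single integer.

Answer: 10

Derivation:
Acc 1: bank1 row0 -> MISS (open row0); precharges=0
Acc 2: bank0 row4 -> MISS (open row4); precharges=0
Acc 3: bank1 row0 -> HIT
Acc 4: bank0 row1 -> MISS (open row1); precharges=1
Acc 5: bank1 row2 -> MISS (open row2); precharges=2
Acc 6: bank0 row4 -> MISS (open row4); precharges=3
Acc 7: bank0 row0 -> MISS (open row0); precharges=4
Acc 8: bank0 row1 -> MISS (open row1); precharges=5
Acc 9: bank0 row3 -> MISS (open row3); precharges=6
Acc 10: bank1 row1 -> MISS (open row1); precharges=7
Acc 11: bank1 row4 -> MISS (open row4); precharges=8
Acc 12: bank1 row2 -> MISS (open row2); precharges=9
Acc 13: bank0 row1 -> MISS (open row1); precharges=10
Acc 14: bank1 row2 -> HIT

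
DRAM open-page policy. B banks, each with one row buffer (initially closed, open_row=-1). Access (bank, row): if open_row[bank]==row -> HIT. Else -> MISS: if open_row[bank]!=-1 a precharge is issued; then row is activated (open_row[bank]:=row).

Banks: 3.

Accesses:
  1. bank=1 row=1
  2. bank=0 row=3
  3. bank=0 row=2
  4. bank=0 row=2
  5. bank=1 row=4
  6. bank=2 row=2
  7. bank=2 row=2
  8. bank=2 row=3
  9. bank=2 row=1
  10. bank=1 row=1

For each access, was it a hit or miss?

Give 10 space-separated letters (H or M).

Answer: M M M H M M H M M M

Derivation:
Acc 1: bank1 row1 -> MISS (open row1); precharges=0
Acc 2: bank0 row3 -> MISS (open row3); precharges=0
Acc 3: bank0 row2 -> MISS (open row2); precharges=1
Acc 4: bank0 row2 -> HIT
Acc 5: bank1 row4 -> MISS (open row4); precharges=2
Acc 6: bank2 row2 -> MISS (open row2); precharges=2
Acc 7: bank2 row2 -> HIT
Acc 8: bank2 row3 -> MISS (open row3); precharges=3
Acc 9: bank2 row1 -> MISS (open row1); precharges=4
Acc 10: bank1 row1 -> MISS (open row1); precharges=5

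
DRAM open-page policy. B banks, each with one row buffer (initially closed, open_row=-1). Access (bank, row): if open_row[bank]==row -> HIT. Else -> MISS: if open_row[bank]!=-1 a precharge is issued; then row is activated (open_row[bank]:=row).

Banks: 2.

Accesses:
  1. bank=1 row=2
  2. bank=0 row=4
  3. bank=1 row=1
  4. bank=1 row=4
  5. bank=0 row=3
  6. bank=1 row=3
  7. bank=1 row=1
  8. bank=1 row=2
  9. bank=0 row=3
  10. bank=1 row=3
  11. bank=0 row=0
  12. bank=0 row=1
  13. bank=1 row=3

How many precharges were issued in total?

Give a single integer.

Answer: 9

Derivation:
Acc 1: bank1 row2 -> MISS (open row2); precharges=0
Acc 2: bank0 row4 -> MISS (open row4); precharges=0
Acc 3: bank1 row1 -> MISS (open row1); precharges=1
Acc 4: bank1 row4 -> MISS (open row4); precharges=2
Acc 5: bank0 row3 -> MISS (open row3); precharges=3
Acc 6: bank1 row3 -> MISS (open row3); precharges=4
Acc 7: bank1 row1 -> MISS (open row1); precharges=5
Acc 8: bank1 row2 -> MISS (open row2); precharges=6
Acc 9: bank0 row3 -> HIT
Acc 10: bank1 row3 -> MISS (open row3); precharges=7
Acc 11: bank0 row0 -> MISS (open row0); precharges=8
Acc 12: bank0 row1 -> MISS (open row1); precharges=9
Acc 13: bank1 row3 -> HIT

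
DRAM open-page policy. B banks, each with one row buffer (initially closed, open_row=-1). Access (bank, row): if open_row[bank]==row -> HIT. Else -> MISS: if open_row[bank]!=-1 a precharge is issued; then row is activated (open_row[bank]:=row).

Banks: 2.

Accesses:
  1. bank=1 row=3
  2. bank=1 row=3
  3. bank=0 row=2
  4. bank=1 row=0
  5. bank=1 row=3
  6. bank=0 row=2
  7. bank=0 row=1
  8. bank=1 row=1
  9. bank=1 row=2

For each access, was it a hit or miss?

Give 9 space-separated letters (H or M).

Acc 1: bank1 row3 -> MISS (open row3); precharges=0
Acc 2: bank1 row3 -> HIT
Acc 3: bank0 row2 -> MISS (open row2); precharges=0
Acc 4: bank1 row0 -> MISS (open row0); precharges=1
Acc 5: bank1 row3 -> MISS (open row3); precharges=2
Acc 6: bank0 row2 -> HIT
Acc 7: bank0 row1 -> MISS (open row1); precharges=3
Acc 8: bank1 row1 -> MISS (open row1); precharges=4
Acc 9: bank1 row2 -> MISS (open row2); precharges=5

Answer: M H M M M H M M M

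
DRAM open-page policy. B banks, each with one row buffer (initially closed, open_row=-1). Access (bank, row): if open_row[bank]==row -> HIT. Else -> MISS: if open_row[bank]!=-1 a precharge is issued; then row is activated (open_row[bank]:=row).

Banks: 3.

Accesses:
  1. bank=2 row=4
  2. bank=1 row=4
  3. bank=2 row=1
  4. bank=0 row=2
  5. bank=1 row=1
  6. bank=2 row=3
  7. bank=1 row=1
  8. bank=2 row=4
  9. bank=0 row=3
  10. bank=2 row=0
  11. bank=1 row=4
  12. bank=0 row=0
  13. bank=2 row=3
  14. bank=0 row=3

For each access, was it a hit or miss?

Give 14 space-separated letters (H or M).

Acc 1: bank2 row4 -> MISS (open row4); precharges=0
Acc 2: bank1 row4 -> MISS (open row4); precharges=0
Acc 3: bank2 row1 -> MISS (open row1); precharges=1
Acc 4: bank0 row2 -> MISS (open row2); precharges=1
Acc 5: bank1 row1 -> MISS (open row1); precharges=2
Acc 6: bank2 row3 -> MISS (open row3); precharges=3
Acc 7: bank1 row1 -> HIT
Acc 8: bank2 row4 -> MISS (open row4); precharges=4
Acc 9: bank0 row3 -> MISS (open row3); precharges=5
Acc 10: bank2 row0 -> MISS (open row0); precharges=6
Acc 11: bank1 row4 -> MISS (open row4); precharges=7
Acc 12: bank0 row0 -> MISS (open row0); precharges=8
Acc 13: bank2 row3 -> MISS (open row3); precharges=9
Acc 14: bank0 row3 -> MISS (open row3); precharges=10

Answer: M M M M M M H M M M M M M M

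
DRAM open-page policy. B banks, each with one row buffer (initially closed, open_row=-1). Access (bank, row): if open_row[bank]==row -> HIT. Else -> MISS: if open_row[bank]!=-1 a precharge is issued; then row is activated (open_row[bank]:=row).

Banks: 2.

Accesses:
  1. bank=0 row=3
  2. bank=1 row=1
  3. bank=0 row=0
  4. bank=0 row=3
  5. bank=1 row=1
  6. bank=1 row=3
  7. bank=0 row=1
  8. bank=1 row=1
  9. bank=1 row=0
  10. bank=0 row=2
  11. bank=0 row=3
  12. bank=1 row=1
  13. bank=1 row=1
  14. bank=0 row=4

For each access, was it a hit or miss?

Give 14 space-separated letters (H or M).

Answer: M M M M H M M M M M M M H M

Derivation:
Acc 1: bank0 row3 -> MISS (open row3); precharges=0
Acc 2: bank1 row1 -> MISS (open row1); precharges=0
Acc 3: bank0 row0 -> MISS (open row0); precharges=1
Acc 4: bank0 row3 -> MISS (open row3); precharges=2
Acc 5: bank1 row1 -> HIT
Acc 6: bank1 row3 -> MISS (open row3); precharges=3
Acc 7: bank0 row1 -> MISS (open row1); precharges=4
Acc 8: bank1 row1 -> MISS (open row1); precharges=5
Acc 9: bank1 row0 -> MISS (open row0); precharges=6
Acc 10: bank0 row2 -> MISS (open row2); precharges=7
Acc 11: bank0 row3 -> MISS (open row3); precharges=8
Acc 12: bank1 row1 -> MISS (open row1); precharges=9
Acc 13: bank1 row1 -> HIT
Acc 14: bank0 row4 -> MISS (open row4); precharges=10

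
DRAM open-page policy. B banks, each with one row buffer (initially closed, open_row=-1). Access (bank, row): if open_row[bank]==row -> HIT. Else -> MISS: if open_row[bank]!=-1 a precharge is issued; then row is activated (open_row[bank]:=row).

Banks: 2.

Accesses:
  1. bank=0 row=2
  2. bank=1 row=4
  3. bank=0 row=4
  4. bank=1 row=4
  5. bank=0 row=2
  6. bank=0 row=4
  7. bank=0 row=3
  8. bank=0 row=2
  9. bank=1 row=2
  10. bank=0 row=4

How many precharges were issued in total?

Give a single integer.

Acc 1: bank0 row2 -> MISS (open row2); precharges=0
Acc 2: bank1 row4 -> MISS (open row4); precharges=0
Acc 3: bank0 row4 -> MISS (open row4); precharges=1
Acc 4: bank1 row4 -> HIT
Acc 5: bank0 row2 -> MISS (open row2); precharges=2
Acc 6: bank0 row4 -> MISS (open row4); precharges=3
Acc 7: bank0 row3 -> MISS (open row3); precharges=4
Acc 8: bank0 row2 -> MISS (open row2); precharges=5
Acc 9: bank1 row2 -> MISS (open row2); precharges=6
Acc 10: bank0 row4 -> MISS (open row4); precharges=7

Answer: 7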